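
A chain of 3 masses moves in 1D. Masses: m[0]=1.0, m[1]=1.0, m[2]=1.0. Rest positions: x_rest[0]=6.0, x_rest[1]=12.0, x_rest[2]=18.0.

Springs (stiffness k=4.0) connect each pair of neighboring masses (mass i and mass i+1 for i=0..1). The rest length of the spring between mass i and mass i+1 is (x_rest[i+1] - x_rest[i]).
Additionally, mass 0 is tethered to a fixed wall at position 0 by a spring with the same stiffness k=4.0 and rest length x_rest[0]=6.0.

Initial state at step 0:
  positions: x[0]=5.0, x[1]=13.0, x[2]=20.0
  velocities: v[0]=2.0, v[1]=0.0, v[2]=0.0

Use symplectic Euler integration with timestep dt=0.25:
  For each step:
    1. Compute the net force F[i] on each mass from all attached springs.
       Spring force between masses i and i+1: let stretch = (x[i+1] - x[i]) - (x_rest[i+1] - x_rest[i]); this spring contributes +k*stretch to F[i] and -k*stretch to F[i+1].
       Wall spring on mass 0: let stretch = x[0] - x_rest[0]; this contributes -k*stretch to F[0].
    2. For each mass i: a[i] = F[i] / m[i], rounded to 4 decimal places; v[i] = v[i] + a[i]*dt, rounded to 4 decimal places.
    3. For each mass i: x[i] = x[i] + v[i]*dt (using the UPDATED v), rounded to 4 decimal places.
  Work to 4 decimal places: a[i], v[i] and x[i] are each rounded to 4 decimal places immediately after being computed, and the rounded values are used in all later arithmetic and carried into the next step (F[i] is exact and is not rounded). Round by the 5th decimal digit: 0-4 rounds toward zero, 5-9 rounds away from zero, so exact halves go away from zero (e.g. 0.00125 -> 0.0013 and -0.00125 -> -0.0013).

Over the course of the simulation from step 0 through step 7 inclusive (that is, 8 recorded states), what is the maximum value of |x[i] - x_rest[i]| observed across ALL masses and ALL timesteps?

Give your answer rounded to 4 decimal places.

Step 0: x=[5.0000 13.0000 20.0000] v=[2.0000 0.0000 0.0000]
Step 1: x=[6.2500 12.7500 19.7500] v=[5.0000 -1.0000 -1.0000]
Step 2: x=[7.5625 12.6250 19.2500] v=[5.2500 -0.5000 -2.0000]
Step 3: x=[8.2500 12.8906 18.5938] v=[2.7500 1.0625 -2.6250]
Step 4: x=[8.0352 13.4219 18.0118] v=[-0.8594 2.1251 -2.3282]
Step 5: x=[7.1582 13.7540 17.7823] v=[-3.5079 1.3283 -0.9181]
Step 6: x=[6.1406 13.4442 18.0457] v=[-4.0703 -1.2392 1.0536]
Step 7: x=[5.4138 12.4589 18.6587] v=[-2.9073 -3.9413 2.4521]
Max displacement = 2.2500

Answer: 2.2500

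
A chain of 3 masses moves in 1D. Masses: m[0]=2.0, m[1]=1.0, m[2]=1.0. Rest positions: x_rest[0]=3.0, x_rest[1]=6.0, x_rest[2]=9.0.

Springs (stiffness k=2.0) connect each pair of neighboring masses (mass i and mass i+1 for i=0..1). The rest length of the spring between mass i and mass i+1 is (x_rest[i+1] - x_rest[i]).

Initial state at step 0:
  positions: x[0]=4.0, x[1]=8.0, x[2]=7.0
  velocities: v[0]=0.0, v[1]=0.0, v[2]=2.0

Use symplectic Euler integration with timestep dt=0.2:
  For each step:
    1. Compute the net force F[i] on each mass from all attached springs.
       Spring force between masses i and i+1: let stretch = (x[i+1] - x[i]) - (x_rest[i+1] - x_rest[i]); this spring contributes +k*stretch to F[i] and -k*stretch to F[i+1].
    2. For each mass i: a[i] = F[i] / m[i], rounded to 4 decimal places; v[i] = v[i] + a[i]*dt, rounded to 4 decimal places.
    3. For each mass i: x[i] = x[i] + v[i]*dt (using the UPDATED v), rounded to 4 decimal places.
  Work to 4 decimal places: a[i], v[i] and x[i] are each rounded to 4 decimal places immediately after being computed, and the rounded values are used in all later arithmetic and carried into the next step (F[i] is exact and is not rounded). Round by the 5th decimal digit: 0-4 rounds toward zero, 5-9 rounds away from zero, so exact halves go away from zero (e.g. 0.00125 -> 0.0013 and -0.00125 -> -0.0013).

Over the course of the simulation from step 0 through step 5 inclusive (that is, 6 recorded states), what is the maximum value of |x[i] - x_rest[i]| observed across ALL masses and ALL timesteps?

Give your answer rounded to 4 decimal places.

Step 0: x=[4.0000 8.0000 7.0000] v=[0.0000 0.0000 2.0000]
Step 1: x=[4.0400 7.6000 7.7200] v=[0.2000 -2.0000 3.6000]
Step 2: x=[4.1024 6.9248 8.6704] v=[0.3120 -3.3760 4.7520]
Step 3: x=[4.1577 6.1635 9.7212] v=[0.2765 -3.8067 5.2538]
Step 4: x=[4.1732 5.5263 10.7273] v=[0.0777 -3.1859 5.0307]
Step 5: x=[4.1229 5.1970 11.5574] v=[-0.2517 -1.6467 4.1503]
Max displacement = 2.5574

Answer: 2.5574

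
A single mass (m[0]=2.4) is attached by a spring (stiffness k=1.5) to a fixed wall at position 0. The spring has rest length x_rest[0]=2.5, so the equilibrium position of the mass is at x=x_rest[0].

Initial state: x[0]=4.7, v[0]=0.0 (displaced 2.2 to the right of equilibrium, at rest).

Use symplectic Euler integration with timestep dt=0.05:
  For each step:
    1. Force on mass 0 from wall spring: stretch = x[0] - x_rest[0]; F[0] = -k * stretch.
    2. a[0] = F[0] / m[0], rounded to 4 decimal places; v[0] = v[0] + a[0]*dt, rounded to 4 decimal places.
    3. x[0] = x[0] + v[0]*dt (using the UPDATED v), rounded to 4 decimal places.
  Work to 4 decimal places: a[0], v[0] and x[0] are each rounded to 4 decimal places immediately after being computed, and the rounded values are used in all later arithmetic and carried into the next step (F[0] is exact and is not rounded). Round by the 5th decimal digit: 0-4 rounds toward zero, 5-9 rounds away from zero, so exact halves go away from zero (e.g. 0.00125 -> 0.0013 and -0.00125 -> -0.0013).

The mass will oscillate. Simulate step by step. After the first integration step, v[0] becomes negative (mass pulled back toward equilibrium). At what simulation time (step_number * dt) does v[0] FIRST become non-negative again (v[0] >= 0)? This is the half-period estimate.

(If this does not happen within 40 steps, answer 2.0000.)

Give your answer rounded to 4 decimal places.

Step 0: x=[4.7000] v=[0.0000]
Step 1: x=[4.6966] v=[-0.0688]
Step 2: x=[4.6897] v=[-0.1374]
Step 3: x=[4.6794] v=[-0.2058]
Step 4: x=[4.6657] v=[-0.2739]
Step 5: x=[4.6486] v=[-0.3416]
Step 6: x=[4.6282] v=[-0.4087]
Step 7: x=[4.6044] v=[-0.4752]
Step 8: x=[4.5774] v=[-0.5410]
Step 9: x=[4.5471] v=[-0.6059]
Step 10: x=[4.5136] v=[-0.6699]
Step 11: x=[4.4770] v=[-0.7328]
Step 12: x=[4.4373] v=[-0.7946]
Step 13: x=[4.3945] v=[-0.8551]
Step 14: x=[4.3488] v=[-0.9143]
Step 15: x=[4.3002] v=[-0.9721]
Step 16: x=[4.2488] v=[-1.0284]
Step 17: x=[4.1946] v=[-1.0831]
Step 18: x=[4.1378] v=[-1.1361]
Step 19: x=[4.0784] v=[-1.1873]
Step 20: x=[4.0166] v=[-1.2366]
Step 21: x=[3.9524] v=[-1.2840]
Step 22: x=[3.8859] v=[-1.3294]
Step 23: x=[3.8173] v=[-1.3727]
Step 24: x=[3.7466] v=[-1.4139]
Step 25: x=[3.6740] v=[-1.4529]
Step 26: x=[3.5995] v=[-1.4896]
Step 27: x=[3.5233] v=[-1.5240]
Step 28: x=[3.4455] v=[-1.5560]
Step 29: x=[3.3662] v=[-1.5855]
Step 30: x=[3.2856] v=[-1.6126]
Step 31: x=[3.2037] v=[-1.6372]
Step 32: x=[3.1207] v=[-1.6592]
Step 33: x=[3.0368] v=[-1.6786]
Step 34: x=[2.9520] v=[-1.6954]
Step 35: x=[2.8665] v=[-1.7095]
Step 36: x=[2.7805] v=[-1.7210]
Step 37: x=[2.6940] v=[-1.7298]
Step 38: x=[2.6072] v=[-1.7359]
Step 39: x=[2.5202] v=[-1.7393]
Step 40: x=[2.4332] v=[-1.7399]
v[0] did not become non-negative within 40 steps; using fallback time=2.0000

Answer: 2.0000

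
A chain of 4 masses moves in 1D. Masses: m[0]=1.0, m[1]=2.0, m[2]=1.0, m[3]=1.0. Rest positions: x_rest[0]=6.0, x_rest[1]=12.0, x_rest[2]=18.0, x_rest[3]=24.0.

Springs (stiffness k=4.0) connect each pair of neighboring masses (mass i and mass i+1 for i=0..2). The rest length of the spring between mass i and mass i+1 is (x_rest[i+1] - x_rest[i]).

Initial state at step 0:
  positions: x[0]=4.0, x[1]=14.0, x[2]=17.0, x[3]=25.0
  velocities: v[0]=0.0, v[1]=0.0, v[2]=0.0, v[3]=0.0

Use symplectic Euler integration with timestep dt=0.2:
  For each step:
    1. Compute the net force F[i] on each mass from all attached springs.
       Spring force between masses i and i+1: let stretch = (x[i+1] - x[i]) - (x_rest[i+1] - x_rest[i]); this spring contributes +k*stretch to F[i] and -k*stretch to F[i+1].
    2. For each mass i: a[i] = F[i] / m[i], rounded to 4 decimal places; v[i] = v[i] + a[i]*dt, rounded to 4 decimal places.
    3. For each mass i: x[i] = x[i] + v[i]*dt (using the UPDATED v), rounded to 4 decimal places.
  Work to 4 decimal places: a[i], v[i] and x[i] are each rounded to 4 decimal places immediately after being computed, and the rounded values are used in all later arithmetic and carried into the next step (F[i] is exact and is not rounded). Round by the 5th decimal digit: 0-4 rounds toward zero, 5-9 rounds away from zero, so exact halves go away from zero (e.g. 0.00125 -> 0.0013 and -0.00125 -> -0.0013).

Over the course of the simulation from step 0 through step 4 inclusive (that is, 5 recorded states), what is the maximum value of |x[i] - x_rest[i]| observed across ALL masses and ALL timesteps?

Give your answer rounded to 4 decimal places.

Answer: 2.2791

Derivation:
Step 0: x=[4.0000 14.0000 17.0000 25.0000] v=[0.0000 0.0000 0.0000 0.0000]
Step 1: x=[4.6400 13.4400 17.8000 24.6800] v=[3.2000 -2.8000 4.0000 -1.6000]
Step 2: x=[5.7280 12.5248 19.0032 24.2192] v=[5.4400 -4.5760 6.0160 -2.3040]
Step 3: x=[6.9435 11.5841 20.0044 23.8838] v=[6.0774 -4.7034 5.0061 -1.6768]
Step 4: x=[7.9415 10.9458 20.2791 23.8877] v=[4.9899 -3.1915 1.3734 0.0197]
Max displacement = 2.2791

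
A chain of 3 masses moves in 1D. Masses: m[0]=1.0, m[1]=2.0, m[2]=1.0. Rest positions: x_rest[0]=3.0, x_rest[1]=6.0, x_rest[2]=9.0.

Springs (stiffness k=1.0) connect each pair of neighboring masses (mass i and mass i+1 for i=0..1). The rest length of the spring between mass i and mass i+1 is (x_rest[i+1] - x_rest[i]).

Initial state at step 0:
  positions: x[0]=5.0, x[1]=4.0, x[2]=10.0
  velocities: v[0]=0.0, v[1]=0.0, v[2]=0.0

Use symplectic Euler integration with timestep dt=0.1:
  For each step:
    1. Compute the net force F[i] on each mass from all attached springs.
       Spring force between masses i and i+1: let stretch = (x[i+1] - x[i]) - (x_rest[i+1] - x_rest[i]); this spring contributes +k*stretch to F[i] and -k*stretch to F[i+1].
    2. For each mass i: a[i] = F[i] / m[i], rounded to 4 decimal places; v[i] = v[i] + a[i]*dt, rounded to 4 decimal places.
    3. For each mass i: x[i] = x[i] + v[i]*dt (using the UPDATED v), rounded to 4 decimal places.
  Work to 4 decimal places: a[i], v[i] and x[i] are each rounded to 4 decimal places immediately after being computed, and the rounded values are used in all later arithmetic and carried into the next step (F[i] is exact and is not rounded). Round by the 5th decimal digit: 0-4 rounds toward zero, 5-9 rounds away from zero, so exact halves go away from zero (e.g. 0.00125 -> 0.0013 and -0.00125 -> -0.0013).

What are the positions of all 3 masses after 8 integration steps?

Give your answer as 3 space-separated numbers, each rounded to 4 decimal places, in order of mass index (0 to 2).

Step 0: x=[5.0000 4.0000 10.0000] v=[0.0000 0.0000 0.0000]
Step 1: x=[4.9600 4.0350 9.9700] v=[-0.4000 0.3500 -0.3000]
Step 2: x=[4.8808 4.1043 9.9107] v=[-0.7925 0.6930 -0.5935]
Step 3: x=[4.7638 4.2065 9.8233] v=[-1.1702 1.0222 -0.8741]
Step 4: x=[4.6112 4.3396 9.7097] v=[-1.5259 1.3309 -1.1358]
Step 5: x=[4.4259 4.5009 9.5724] v=[-1.8531 1.6130 -1.3728]
Step 6: x=[4.2113 4.6872 9.4144] v=[-2.1456 1.8628 -1.5800]
Step 7: x=[3.9715 4.8947 9.2391] v=[-2.3980 2.0754 -1.7527]
Step 8: x=[3.7109 5.1194 9.0504] v=[-2.6057 2.2465 -1.8871]

Answer: 3.7109 5.1194 9.0504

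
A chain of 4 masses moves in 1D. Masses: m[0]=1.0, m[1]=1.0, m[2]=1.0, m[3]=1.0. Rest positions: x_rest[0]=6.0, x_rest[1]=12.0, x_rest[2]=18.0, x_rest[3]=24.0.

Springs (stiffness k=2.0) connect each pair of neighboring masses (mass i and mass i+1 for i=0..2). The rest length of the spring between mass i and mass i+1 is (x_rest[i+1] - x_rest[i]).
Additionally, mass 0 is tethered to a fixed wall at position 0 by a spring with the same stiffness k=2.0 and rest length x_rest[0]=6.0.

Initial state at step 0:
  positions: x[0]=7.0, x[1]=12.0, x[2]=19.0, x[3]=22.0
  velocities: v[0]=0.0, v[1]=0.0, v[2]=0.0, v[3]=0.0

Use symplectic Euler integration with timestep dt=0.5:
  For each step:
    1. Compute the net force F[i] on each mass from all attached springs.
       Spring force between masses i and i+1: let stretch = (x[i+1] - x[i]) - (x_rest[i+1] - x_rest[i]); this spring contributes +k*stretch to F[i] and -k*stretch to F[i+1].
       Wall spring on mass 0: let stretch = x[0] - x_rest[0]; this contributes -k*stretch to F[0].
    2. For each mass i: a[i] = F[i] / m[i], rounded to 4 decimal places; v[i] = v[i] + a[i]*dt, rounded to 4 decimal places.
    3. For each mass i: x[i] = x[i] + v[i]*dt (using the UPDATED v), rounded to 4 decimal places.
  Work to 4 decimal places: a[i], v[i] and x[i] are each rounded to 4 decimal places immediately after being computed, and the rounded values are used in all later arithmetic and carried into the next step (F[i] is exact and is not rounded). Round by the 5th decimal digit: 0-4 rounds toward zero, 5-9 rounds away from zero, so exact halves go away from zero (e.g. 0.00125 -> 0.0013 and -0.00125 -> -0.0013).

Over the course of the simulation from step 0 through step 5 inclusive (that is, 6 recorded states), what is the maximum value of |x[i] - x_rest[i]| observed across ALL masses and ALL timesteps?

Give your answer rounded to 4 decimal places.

Step 0: x=[7.0000 12.0000 19.0000 22.0000] v=[0.0000 0.0000 0.0000 0.0000]
Step 1: x=[6.0000 13.0000 17.0000 23.5000] v=[-2.0000 2.0000 -4.0000 3.0000]
Step 2: x=[5.5000 12.5000 16.2500 24.7500] v=[-1.0000 -1.0000 -1.5000 2.5000]
Step 3: x=[5.7500 10.3750 17.8750 24.7500] v=[0.5000 -4.2500 3.2500 0.0000]
Step 4: x=[5.4375 9.6875 19.1875 24.3125] v=[-0.6250 -1.3750 2.6250 -0.8750]
Step 5: x=[4.5313 11.6250 18.3125 24.3125] v=[-1.8125 3.8750 -1.7500 0.0000]
Max displacement = 2.3125

Answer: 2.3125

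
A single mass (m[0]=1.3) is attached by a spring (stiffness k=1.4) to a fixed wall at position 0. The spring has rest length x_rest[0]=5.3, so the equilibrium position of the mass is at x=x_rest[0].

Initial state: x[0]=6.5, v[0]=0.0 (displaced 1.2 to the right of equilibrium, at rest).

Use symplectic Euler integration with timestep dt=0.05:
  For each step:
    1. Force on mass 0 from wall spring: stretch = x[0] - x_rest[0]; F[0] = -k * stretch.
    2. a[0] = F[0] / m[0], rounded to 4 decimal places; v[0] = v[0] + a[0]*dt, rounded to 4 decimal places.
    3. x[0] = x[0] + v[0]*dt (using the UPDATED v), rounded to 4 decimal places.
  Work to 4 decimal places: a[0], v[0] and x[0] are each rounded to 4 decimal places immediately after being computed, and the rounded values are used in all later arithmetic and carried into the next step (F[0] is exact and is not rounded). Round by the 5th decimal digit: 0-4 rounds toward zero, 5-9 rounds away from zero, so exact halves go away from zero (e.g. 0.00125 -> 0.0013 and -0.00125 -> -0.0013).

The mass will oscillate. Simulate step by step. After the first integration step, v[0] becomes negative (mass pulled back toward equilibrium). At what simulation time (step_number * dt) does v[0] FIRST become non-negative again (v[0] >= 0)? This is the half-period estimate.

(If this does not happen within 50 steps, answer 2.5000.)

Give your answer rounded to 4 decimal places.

Step 0: x=[6.5000] v=[0.0000]
Step 1: x=[6.4968] v=[-0.0646]
Step 2: x=[6.4904] v=[-0.1290]
Step 3: x=[6.4807] v=[-0.1931]
Step 4: x=[6.4679] v=[-0.2567]
Step 5: x=[6.4519] v=[-0.3196]
Step 6: x=[6.4328] v=[-0.3816]
Step 7: x=[6.4107] v=[-0.4426]
Step 8: x=[6.3856] v=[-0.5024]
Step 9: x=[6.3576] v=[-0.5609]
Step 10: x=[6.3267] v=[-0.6179]
Step 11: x=[6.2930] v=[-0.6732]
Step 12: x=[6.2567] v=[-0.7267]
Step 13: x=[6.2178] v=[-0.7782]
Step 14: x=[6.1764] v=[-0.8276]
Step 15: x=[6.1327] v=[-0.8748]
Step 16: x=[6.0867] v=[-0.9196]
Step 17: x=[6.0386] v=[-0.9620]
Step 18: x=[5.9885] v=[-1.0018]
Step 19: x=[5.9366] v=[-1.0389]
Step 20: x=[5.8829] v=[-1.0732]
Step 21: x=[5.8277] v=[-1.1046]
Step 22: x=[5.7711] v=[-1.1330]
Step 23: x=[5.7132] v=[-1.1584]
Step 24: x=[5.6542] v=[-1.1807]
Step 25: x=[5.5942] v=[-1.1998]
Step 26: x=[5.5334] v=[-1.2156]
Step 27: x=[5.4720] v=[-1.2282]
Step 28: x=[5.4101] v=[-1.2375]
Step 29: x=[5.3479] v=[-1.2434]
Step 30: x=[5.2856] v=[-1.2460]
Step 31: x=[5.2233] v=[-1.2452]
Step 32: x=[5.1612] v=[-1.2411]
Step 33: x=[5.0995] v=[-1.2336]
Step 34: x=[5.0384] v=[-1.2228]
Step 35: x=[4.9780] v=[-1.2087]
Step 36: x=[4.9184] v=[-1.1914]
Step 37: x=[4.8599] v=[-1.1709]
Step 38: x=[4.8025] v=[-1.1472]
Step 39: x=[4.7465] v=[-1.1204]
Step 40: x=[4.6920] v=[-1.0906]
Step 41: x=[4.6391] v=[-1.0579]
Step 42: x=[4.5880] v=[-1.0223]
Step 43: x=[4.5388] v=[-0.9840]
Step 44: x=[4.4917] v=[-0.9430]
Step 45: x=[4.4467] v=[-0.8995]
Step 46: x=[4.4040] v=[-0.8536]
Step 47: x=[4.3637] v=[-0.8054]
Step 48: x=[4.3260] v=[-0.7550]
Step 49: x=[4.2909] v=[-0.7026]
Step 50: x=[4.2585] v=[-0.6483]
v[0] did not become non-negative within 50 steps; using fallback time=2.5000

Answer: 2.5000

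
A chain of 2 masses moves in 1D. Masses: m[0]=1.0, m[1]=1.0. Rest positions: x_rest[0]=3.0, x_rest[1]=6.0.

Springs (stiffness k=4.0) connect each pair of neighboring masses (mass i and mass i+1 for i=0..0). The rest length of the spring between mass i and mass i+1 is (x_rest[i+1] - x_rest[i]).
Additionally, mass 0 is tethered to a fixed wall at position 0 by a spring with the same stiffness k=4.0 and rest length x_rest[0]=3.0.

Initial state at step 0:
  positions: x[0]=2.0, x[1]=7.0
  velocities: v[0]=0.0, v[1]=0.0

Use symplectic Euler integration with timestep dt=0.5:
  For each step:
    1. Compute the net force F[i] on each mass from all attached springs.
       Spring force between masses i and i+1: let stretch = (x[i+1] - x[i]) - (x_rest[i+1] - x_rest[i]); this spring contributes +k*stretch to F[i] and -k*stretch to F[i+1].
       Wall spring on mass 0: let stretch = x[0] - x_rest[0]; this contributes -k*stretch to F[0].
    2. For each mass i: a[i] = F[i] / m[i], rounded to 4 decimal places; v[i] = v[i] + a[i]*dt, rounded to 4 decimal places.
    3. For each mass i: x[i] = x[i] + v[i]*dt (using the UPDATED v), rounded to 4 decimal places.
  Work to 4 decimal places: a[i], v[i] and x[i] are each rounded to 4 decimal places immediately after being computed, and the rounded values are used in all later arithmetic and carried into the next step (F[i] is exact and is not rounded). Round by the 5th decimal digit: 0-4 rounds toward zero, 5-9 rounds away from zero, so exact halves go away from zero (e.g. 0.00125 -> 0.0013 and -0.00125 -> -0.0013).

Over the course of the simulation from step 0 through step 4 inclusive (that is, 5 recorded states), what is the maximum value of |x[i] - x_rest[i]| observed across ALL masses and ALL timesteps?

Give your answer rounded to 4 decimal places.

Step 0: x=[2.0000 7.0000] v=[0.0000 0.0000]
Step 1: x=[5.0000 5.0000] v=[6.0000 -4.0000]
Step 2: x=[3.0000 6.0000] v=[-4.0000 2.0000]
Step 3: x=[1.0000 7.0000] v=[-4.0000 2.0000]
Step 4: x=[4.0000 5.0000] v=[6.0000 -4.0000]
Max displacement = 2.0000

Answer: 2.0000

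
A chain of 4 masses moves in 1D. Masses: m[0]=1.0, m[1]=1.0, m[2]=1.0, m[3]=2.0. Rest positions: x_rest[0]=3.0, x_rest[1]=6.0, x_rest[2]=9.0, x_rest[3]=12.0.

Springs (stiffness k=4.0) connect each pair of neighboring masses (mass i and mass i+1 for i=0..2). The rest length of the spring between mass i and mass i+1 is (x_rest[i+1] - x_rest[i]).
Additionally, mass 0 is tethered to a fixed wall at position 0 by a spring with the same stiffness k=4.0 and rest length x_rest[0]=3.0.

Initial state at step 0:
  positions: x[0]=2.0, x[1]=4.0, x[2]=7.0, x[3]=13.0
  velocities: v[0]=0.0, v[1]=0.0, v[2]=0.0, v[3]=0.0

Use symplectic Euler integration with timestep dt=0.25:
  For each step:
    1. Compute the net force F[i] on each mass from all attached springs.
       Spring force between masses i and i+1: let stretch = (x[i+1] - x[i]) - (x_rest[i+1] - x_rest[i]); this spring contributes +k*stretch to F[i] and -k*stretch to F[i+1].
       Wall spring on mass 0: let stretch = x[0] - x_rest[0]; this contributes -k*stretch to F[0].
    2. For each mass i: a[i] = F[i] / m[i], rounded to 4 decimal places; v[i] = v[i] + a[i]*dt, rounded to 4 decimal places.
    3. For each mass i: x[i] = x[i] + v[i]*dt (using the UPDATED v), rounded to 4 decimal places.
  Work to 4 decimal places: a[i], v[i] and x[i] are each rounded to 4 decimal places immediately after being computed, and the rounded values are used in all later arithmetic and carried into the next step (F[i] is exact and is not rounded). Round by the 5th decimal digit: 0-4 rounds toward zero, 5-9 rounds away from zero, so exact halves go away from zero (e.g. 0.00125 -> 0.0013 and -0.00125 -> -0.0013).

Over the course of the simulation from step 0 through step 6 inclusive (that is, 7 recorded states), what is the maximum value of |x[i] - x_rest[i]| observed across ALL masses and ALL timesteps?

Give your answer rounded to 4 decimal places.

Step 0: x=[2.0000 4.0000 7.0000 13.0000] v=[0.0000 0.0000 0.0000 0.0000]
Step 1: x=[2.0000 4.2500 7.7500 12.6250] v=[0.0000 1.0000 3.0000 -1.5000]
Step 2: x=[2.0625 4.8125 8.8438 12.0156] v=[0.2500 2.2500 4.3750 -2.4375]
Step 3: x=[2.2969 5.6953 9.7227 11.3848] v=[0.9375 3.5313 3.5155 -2.5234]
Step 4: x=[2.8067 6.7354 10.0103 10.9212] v=[2.0390 4.1603 1.1502 -1.8545]
Step 5: x=[3.5970 7.6120 9.7069 10.7187] v=[3.1610 3.5065 -1.2138 -0.8100]
Step 6: x=[4.4918 8.0086 9.1327 10.7647] v=[3.5790 1.5864 -2.2969 0.1841]
Max displacement = 2.0086

Answer: 2.0086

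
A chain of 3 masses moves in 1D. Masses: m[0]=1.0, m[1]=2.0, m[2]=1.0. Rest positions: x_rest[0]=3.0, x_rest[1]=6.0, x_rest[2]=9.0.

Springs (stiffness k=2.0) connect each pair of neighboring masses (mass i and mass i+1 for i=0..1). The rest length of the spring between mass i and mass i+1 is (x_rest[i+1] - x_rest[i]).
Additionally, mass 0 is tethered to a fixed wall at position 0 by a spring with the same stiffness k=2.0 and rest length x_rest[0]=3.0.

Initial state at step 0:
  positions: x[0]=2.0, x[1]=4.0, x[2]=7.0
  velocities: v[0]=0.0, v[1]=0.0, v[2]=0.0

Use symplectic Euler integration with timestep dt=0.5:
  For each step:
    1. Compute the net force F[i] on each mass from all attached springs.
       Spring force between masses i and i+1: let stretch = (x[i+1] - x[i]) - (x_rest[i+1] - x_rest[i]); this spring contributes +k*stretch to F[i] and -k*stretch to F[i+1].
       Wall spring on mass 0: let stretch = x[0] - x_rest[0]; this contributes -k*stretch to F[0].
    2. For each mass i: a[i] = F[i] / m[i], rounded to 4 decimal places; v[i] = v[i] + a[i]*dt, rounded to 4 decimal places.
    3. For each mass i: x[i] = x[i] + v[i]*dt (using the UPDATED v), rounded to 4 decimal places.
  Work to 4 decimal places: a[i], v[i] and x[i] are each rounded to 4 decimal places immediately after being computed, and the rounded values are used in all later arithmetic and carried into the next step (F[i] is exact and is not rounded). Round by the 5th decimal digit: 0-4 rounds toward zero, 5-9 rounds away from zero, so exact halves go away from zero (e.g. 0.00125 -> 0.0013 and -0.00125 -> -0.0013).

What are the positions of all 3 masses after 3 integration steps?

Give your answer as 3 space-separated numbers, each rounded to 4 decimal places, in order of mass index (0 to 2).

Step 0: x=[2.0000 4.0000 7.0000] v=[0.0000 0.0000 0.0000]
Step 1: x=[2.0000 4.2500 7.0000] v=[0.0000 0.5000 0.0000]
Step 2: x=[2.1250 4.6250 7.1250] v=[0.2500 0.7500 0.2500]
Step 3: x=[2.4375 5.0000 7.5000] v=[0.6250 0.7500 0.7500]

Answer: 2.4375 5.0000 7.5000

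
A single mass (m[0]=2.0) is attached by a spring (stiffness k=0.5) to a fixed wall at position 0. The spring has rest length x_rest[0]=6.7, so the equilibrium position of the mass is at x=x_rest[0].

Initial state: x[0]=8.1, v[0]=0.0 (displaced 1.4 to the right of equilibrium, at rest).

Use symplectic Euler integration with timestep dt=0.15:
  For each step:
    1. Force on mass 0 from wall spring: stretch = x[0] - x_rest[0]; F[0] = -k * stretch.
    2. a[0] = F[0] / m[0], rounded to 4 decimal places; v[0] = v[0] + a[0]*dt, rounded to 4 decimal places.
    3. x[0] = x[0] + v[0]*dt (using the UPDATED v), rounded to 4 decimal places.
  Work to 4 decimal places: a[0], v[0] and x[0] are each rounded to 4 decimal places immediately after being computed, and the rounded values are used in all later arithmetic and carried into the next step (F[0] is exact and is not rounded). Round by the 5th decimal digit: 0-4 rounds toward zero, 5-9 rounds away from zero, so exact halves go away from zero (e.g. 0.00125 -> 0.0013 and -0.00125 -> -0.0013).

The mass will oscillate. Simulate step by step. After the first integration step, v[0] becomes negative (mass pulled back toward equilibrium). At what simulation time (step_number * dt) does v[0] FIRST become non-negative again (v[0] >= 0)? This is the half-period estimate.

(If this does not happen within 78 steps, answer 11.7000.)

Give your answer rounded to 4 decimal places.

Step 0: x=[8.1000] v=[0.0000]
Step 1: x=[8.0921] v=[-0.0525]
Step 2: x=[8.0764] v=[-0.1047]
Step 3: x=[8.0530] v=[-0.1563]
Step 4: x=[8.0220] v=[-0.2070]
Step 5: x=[7.9835] v=[-0.2566]
Step 6: x=[7.9378] v=[-0.3047]
Step 7: x=[7.8851] v=[-0.3511]
Step 8: x=[7.8258] v=[-0.3955]
Step 9: x=[7.7601] v=[-0.4377]
Step 10: x=[7.6885] v=[-0.4775]
Step 11: x=[7.6113] v=[-0.5146]
Step 12: x=[7.5290] v=[-0.5488]
Step 13: x=[7.4420] v=[-0.5799]
Step 14: x=[7.3508] v=[-0.6077]
Step 15: x=[7.2560] v=[-0.6321]
Step 16: x=[7.1581] v=[-0.6530]
Step 17: x=[7.0576] v=[-0.6702]
Step 18: x=[6.9551] v=[-0.6836]
Step 19: x=[6.8511] v=[-0.6932]
Step 20: x=[6.7463] v=[-0.6989]
Step 21: x=[6.6412] v=[-0.7006]
Step 22: x=[6.5364] v=[-0.6984]
Step 23: x=[6.4326] v=[-0.6923]
Step 24: x=[6.3303] v=[-0.6823]
Step 25: x=[6.2300] v=[-0.6684]
Step 26: x=[6.1324] v=[-0.6508]
Step 27: x=[6.0380] v=[-0.6295]
Step 28: x=[5.9473] v=[-0.6047]
Step 29: x=[5.8608] v=[-0.5765]
Step 30: x=[5.7791] v=[-0.5450]
Step 31: x=[5.7025] v=[-0.5105]
Step 32: x=[5.6315] v=[-0.4731]
Step 33: x=[5.5666] v=[-0.4330]
Step 34: x=[5.5080] v=[-0.3905]
Step 35: x=[5.4561] v=[-0.3458]
Step 36: x=[5.4112] v=[-0.2992]
Step 37: x=[5.3736] v=[-0.2509]
Step 38: x=[5.3434] v=[-0.2012]
Step 39: x=[5.3209] v=[-0.1503]
Step 40: x=[5.3061] v=[-0.0986]
Step 41: x=[5.2992] v=[-0.0463]
Step 42: x=[5.3001] v=[0.0062]
First v>=0 after going negative at step 42, time=6.3000

Answer: 6.3000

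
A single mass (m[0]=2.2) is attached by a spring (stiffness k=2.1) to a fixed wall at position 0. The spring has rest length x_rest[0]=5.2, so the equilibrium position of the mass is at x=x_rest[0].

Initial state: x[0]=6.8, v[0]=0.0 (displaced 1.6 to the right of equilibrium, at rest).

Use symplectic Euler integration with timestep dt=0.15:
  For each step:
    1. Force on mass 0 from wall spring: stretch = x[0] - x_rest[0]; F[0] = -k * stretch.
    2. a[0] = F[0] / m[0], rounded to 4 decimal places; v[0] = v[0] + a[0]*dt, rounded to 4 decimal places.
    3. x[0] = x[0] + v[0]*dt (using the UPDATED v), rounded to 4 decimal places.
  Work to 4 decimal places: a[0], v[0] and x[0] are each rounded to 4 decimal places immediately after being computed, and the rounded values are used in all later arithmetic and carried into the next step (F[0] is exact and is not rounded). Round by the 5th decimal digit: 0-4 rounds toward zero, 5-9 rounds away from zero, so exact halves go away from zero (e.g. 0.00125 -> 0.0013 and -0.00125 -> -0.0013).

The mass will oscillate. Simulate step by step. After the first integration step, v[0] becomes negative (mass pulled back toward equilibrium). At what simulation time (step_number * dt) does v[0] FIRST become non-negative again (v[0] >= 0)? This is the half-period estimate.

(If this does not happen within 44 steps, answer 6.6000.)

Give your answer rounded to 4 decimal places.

Answer: 3.3000

Derivation:
Step 0: x=[6.8000] v=[0.0000]
Step 1: x=[6.7656] v=[-0.2291]
Step 2: x=[6.6976] v=[-0.4533]
Step 3: x=[6.5974] v=[-0.6677]
Step 4: x=[6.4672] v=[-0.8678]
Step 5: x=[6.3098] v=[-1.0492]
Step 6: x=[6.1286] v=[-1.2081]
Step 7: x=[5.9274] v=[-1.3411]
Step 8: x=[5.7106] v=[-1.4452]
Step 9: x=[5.4829] v=[-1.5183]
Step 10: x=[5.2491] v=[-1.5588]
Step 11: x=[5.0142] v=[-1.5658]
Step 12: x=[4.7833] v=[-1.5392]
Step 13: x=[4.5614] v=[-1.4795]
Step 14: x=[4.3532] v=[-1.3881]
Step 15: x=[4.1632] v=[-1.2669]
Step 16: x=[3.9954] v=[-1.1184]
Step 17: x=[3.8535] v=[-0.9459]
Step 18: x=[3.7405] v=[-0.7531]
Step 19: x=[3.6589] v=[-0.5441]
Step 20: x=[3.6104] v=[-0.3234]
Step 21: x=[3.5960] v=[-0.0958]
Step 22: x=[3.6161] v=[0.1339]
First v>=0 after going negative at step 22, time=3.3000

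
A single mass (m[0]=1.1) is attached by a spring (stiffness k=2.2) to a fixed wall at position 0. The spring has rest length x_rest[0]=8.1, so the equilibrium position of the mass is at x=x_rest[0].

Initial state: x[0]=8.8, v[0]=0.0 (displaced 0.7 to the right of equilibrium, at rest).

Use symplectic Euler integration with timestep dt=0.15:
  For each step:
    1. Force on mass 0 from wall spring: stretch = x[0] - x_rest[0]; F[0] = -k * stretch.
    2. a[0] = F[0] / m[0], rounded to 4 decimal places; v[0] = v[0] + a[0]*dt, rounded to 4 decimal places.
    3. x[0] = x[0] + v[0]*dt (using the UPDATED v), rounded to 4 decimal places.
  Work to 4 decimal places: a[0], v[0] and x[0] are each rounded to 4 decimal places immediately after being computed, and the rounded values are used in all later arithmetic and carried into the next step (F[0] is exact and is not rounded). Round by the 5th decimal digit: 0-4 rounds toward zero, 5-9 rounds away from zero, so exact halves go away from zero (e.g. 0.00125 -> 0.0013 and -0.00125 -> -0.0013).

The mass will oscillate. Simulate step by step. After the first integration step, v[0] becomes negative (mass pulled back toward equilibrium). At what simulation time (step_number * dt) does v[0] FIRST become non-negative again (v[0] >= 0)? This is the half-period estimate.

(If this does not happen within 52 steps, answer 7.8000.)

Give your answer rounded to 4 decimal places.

Answer: 2.2500

Derivation:
Step 0: x=[8.8000] v=[0.0000]
Step 1: x=[8.7685] v=[-0.2100]
Step 2: x=[8.7069] v=[-0.4106]
Step 3: x=[8.6180] v=[-0.5927]
Step 4: x=[8.5058] v=[-0.7481]
Step 5: x=[8.3753] v=[-0.8698]
Step 6: x=[8.2324] v=[-0.9524]
Step 7: x=[8.0836] v=[-0.9921]
Step 8: x=[7.9355] v=[-0.9872]
Step 9: x=[7.7948] v=[-0.9379]
Step 10: x=[7.6679] v=[-0.8463]
Step 11: x=[7.5604] v=[-0.7167]
Step 12: x=[7.4772] v=[-0.5548]
Step 13: x=[7.4220] v=[-0.3680]
Step 14: x=[7.3973] v=[-0.1646]
Step 15: x=[7.4042] v=[0.0462]
First v>=0 after going negative at step 15, time=2.2500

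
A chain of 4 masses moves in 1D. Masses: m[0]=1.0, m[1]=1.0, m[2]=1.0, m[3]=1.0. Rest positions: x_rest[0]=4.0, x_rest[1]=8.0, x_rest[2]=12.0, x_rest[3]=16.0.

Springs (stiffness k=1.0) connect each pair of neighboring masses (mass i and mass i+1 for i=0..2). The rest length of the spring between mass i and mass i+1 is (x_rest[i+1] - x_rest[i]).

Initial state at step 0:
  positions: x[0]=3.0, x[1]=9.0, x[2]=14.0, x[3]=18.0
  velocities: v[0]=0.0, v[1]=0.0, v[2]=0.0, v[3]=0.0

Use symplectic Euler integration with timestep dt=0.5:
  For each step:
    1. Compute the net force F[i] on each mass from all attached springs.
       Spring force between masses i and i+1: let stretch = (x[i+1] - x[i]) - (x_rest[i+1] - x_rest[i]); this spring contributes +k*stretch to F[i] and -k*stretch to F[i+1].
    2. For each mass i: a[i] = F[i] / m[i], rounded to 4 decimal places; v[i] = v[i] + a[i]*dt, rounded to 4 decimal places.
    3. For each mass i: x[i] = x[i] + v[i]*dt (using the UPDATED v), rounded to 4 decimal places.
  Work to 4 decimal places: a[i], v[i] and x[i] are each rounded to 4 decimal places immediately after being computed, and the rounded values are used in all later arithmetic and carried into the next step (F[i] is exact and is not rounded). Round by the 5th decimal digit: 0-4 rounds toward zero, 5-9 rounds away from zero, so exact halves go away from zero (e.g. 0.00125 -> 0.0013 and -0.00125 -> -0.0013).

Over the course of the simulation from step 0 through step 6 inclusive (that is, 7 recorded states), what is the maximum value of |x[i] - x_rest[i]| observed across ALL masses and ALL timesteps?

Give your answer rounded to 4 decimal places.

Answer: 2.1514

Derivation:
Step 0: x=[3.0000 9.0000 14.0000 18.0000] v=[0.0000 0.0000 0.0000 0.0000]
Step 1: x=[3.5000 8.7500 13.7500 18.0000] v=[1.0000 -0.5000 -0.5000 0.0000]
Step 2: x=[4.3125 8.4375 13.3125 17.9375] v=[1.6250 -0.6250 -0.8750 -0.1250]
Step 3: x=[5.1563 8.3125 12.8125 17.7188] v=[1.6875 -0.2500 -1.0000 -0.4375]
Step 4: x=[5.7891 8.5235 12.4141 17.2735] v=[1.2656 0.4219 -0.7969 -0.8907]
Step 5: x=[6.1055 9.0235 12.2579 16.6133] v=[0.6328 1.0000 -0.3125 -1.3204]
Step 6: x=[6.1514 9.6026 12.3819 15.8643] v=[0.0918 1.1582 0.2480 -1.4981]
Max displacement = 2.1514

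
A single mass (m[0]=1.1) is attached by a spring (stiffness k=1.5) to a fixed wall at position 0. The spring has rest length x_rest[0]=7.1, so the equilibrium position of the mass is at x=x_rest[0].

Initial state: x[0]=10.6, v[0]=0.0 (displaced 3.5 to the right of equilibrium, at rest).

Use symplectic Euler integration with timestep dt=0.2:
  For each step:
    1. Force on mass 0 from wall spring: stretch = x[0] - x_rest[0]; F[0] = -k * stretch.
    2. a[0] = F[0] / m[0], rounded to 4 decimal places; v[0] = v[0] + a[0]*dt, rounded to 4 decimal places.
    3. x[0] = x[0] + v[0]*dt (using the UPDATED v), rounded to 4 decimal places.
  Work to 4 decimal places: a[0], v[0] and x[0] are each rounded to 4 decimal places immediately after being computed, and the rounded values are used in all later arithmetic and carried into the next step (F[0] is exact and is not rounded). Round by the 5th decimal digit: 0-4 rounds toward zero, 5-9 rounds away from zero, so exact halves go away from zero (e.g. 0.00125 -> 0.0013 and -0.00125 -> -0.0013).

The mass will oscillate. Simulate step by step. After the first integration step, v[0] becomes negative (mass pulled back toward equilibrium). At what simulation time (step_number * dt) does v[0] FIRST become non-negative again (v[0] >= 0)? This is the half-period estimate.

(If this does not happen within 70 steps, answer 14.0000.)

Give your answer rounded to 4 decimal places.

Answer: 2.8000

Derivation:
Step 0: x=[10.6000] v=[0.0000]
Step 1: x=[10.4091] v=[-0.9545]
Step 2: x=[10.0377] v=[-1.8570]
Step 3: x=[9.5061] v=[-2.6582]
Step 4: x=[8.8432] v=[-3.3144]
Step 5: x=[8.0852] v=[-3.7898]
Step 6: x=[7.2735] v=[-4.0585]
Step 7: x=[6.4523] v=[-4.1058]
Step 8: x=[5.6665] v=[-3.9292]
Step 9: x=[4.9589] v=[-3.5382]
Step 10: x=[4.3680] v=[-2.9543]
Step 11: x=[3.9262] v=[-2.2092]
Step 12: x=[3.6575] v=[-1.3436]
Step 13: x=[3.5766] v=[-0.4047]
Step 14: x=[3.6878] v=[0.5562]
First v>=0 after going negative at step 14, time=2.8000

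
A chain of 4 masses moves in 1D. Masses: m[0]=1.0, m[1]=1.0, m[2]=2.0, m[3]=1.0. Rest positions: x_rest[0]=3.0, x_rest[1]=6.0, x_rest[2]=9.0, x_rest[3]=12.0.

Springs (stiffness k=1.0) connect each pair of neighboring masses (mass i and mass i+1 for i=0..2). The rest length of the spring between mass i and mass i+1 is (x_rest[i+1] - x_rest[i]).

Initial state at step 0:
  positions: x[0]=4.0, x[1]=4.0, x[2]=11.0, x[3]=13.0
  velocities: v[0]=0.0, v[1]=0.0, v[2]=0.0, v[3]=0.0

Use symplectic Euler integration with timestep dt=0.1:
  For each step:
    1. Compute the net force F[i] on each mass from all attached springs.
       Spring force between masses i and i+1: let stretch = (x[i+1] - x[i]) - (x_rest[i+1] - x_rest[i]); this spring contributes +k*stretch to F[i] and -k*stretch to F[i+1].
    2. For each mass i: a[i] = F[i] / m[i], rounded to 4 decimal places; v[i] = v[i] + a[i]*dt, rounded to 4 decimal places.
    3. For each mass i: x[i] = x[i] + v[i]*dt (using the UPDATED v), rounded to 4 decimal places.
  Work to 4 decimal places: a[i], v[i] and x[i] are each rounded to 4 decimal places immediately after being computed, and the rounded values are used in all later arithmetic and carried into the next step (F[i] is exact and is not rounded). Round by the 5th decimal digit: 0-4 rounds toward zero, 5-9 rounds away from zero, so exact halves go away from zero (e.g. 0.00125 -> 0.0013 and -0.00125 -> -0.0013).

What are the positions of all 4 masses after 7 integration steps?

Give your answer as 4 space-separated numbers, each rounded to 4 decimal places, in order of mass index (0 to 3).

Step 0: x=[4.0000 4.0000 11.0000 13.0000] v=[0.0000 0.0000 0.0000 0.0000]
Step 1: x=[3.9700 4.0700 10.9750 13.0100] v=[-0.3000 0.7000 -0.2500 0.1000]
Step 2: x=[3.9110 4.2081 10.9257 13.0297] v=[-0.5900 1.3805 -0.4935 0.1965]
Step 3: x=[3.8250 4.4104 10.8533 13.0583] v=[-0.8603 2.0226 -0.7242 0.2861]
Step 4: x=[3.7148 4.6712 10.7597 13.0949] v=[-1.1018 2.6084 -0.9361 0.3656]
Step 5: x=[3.5842 4.9834 10.6473 13.1381] v=[-1.3062 3.1216 -1.1238 0.4321]
Step 6: x=[3.4376 5.3382 10.5191 13.1864] v=[-1.4663 3.5481 -1.2825 0.4830]
Step 7: x=[3.2800 5.7258 10.3783 13.2380] v=[-1.5762 3.8761 -1.4082 0.5163]

Answer: 3.2800 5.7258 10.3783 13.2380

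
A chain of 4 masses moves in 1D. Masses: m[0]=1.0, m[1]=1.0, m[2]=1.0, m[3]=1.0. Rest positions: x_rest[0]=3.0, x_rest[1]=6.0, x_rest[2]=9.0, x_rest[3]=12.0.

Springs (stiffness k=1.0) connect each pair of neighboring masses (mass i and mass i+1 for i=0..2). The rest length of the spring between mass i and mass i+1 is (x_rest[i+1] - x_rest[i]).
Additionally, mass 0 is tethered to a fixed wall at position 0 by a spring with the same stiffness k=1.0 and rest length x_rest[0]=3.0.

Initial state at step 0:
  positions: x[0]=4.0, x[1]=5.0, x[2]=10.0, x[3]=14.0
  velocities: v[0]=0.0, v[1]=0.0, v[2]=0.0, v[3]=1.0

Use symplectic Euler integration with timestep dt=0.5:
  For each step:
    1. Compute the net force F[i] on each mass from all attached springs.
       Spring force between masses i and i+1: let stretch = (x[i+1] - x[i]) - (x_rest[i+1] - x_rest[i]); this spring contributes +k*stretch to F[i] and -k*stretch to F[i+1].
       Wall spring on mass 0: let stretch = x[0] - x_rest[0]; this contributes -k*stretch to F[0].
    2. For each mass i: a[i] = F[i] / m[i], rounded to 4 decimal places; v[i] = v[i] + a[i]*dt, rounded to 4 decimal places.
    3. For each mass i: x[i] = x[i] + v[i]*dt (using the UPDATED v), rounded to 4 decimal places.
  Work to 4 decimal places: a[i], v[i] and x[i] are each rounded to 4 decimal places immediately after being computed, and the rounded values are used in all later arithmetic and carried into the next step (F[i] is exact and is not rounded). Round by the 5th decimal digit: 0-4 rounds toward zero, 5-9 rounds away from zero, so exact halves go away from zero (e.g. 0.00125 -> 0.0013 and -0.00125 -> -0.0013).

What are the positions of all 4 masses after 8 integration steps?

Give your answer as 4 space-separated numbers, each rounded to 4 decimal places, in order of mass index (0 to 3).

Step 0: x=[4.0000 5.0000 10.0000 14.0000] v=[0.0000 0.0000 0.0000 1.0000]
Step 1: x=[3.2500 6.0000 9.7500 14.2500] v=[-1.5000 2.0000 -0.5000 0.5000]
Step 2: x=[2.3750 7.2500 9.6875 14.1250] v=[-1.7500 2.5000 -0.1250 -0.2500]
Step 3: x=[2.1250 7.8907 10.1250 13.6406] v=[-0.5000 1.2813 0.8750 -0.9688]
Step 4: x=[2.7852 7.6485 10.8829 13.0273] v=[1.3204 -0.4844 1.5157 -1.2266]
Step 5: x=[3.9650 6.9991 11.3683 12.6279] v=[2.3595 -1.2989 0.9707 -0.7988]
Step 6: x=[4.9121 6.6834 11.0763 12.6636] v=[1.8941 -0.6314 -0.5841 0.0714]
Step 7: x=[5.0740 7.0231 10.0829 13.0525] v=[0.3237 0.6794 -1.9869 0.7778]
Step 8: x=[4.4546 7.6405 9.0669 13.4490] v=[-1.2388 1.2348 -2.0320 0.7930]

Answer: 4.4546 7.6405 9.0669 13.4490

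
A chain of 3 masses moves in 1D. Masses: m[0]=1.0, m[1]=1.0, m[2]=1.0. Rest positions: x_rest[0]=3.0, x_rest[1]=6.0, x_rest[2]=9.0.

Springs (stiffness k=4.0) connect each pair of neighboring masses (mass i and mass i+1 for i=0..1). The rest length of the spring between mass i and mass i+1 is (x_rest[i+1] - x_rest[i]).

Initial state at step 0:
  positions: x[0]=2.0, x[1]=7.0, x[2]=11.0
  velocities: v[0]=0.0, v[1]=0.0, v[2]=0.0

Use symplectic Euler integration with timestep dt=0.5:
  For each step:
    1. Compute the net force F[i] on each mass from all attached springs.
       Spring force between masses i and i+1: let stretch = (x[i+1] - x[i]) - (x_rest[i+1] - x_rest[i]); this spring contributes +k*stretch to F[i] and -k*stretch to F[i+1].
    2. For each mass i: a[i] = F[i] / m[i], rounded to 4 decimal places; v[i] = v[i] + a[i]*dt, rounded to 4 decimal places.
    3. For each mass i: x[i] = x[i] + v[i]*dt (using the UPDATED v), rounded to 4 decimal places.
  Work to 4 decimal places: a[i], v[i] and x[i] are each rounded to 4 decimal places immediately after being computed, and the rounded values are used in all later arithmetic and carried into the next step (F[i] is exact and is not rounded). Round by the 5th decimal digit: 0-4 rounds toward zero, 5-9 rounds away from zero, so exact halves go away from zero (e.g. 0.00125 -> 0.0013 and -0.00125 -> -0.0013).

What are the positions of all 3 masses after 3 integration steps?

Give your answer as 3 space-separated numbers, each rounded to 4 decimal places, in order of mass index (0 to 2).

Answer: 5.0000 7.0000 8.0000

Derivation:
Step 0: x=[2.0000 7.0000 11.0000] v=[0.0000 0.0000 0.0000]
Step 1: x=[4.0000 6.0000 10.0000] v=[4.0000 -2.0000 -2.0000]
Step 2: x=[5.0000 7.0000 8.0000] v=[2.0000 2.0000 -4.0000]
Step 3: x=[5.0000 7.0000 8.0000] v=[0.0000 0.0000 0.0000]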